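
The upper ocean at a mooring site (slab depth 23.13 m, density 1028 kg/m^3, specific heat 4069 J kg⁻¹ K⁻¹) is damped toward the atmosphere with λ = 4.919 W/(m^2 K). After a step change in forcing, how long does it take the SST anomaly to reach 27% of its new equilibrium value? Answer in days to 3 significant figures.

71.6 days

Areal heat capacity C = ρ c_p D = 1028 × 4069 × 23.13 = 9.68×10^7 J/(m²·K).
τ = C / λ = 9.68×10^7 / 4.919 = 1.97×10^7 s.
Fraction reached: 1 − e^(−t/τ) = 0.27 ⇒ t = −τ ln(1 − 0.27) = τ × 0.315.
t = 6.19×10^6 s = 71.6 days.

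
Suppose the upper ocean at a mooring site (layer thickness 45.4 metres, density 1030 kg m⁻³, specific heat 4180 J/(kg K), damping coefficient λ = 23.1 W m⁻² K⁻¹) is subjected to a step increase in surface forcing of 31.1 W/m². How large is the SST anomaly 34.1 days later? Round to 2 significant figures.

Areal heat capacity C = ρ c_p D = 1030 × 4180 × 45.4 = 1.95×10^8 J/(m^2 K).
τ = C / λ = 1.95×10^8 / 23.1 = 8.46×10^6 s.
Equilibrium anomaly ΔT_eq = F / λ = 31.1 / 23.1 = 1.35 K.
t = 34.1 days = 2.95×10^6 s, so t/τ = 0.348.
ΔT(t) = ΔT_eq (1 − e^(−t/τ)) = 1.35 × (1 − e^−0.348) = 0.396 K.

0.40 K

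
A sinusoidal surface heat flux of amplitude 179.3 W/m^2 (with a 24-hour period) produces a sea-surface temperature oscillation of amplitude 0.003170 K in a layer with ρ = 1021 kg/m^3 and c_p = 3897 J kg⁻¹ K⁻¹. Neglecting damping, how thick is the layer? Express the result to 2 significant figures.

200 m

ω = 2π / 86400 s = 7.27×10^-5 s⁻¹.
Required C = F₀ / (A ω) = 179.3 / (0.003170 × 7.27×10^-5) = 7.78×10^8 J/(m²·K).
D = C / (ρ c_p) = 7.78×10^8 / (1021 × 3897) = 195 m.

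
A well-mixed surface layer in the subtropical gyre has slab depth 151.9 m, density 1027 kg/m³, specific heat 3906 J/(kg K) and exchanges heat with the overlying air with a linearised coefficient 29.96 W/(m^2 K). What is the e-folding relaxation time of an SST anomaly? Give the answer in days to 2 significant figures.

240 days

Areal heat capacity C = ρ c_p D = 1027 × 3906 × 151.9 = 6.09×10^8 J/(m^2 K).
Relaxation time τ = C / λ = 6.09×10^8 / 29.96 = 2.03×10^7 s.
In days: 2.03×10^7 s / (86400 s/day) = 235 days.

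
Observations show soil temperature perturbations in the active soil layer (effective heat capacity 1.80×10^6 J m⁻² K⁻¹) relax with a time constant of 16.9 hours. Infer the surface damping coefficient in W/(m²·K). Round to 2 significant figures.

Areal heat capacity C = 1.80×10^6 J m⁻² K⁻¹ (given).
τ = 16.9 hours = 60800 s.
λ = C / τ = 1.80×10^6 / 60800 = 29.6 W/(m²·K).

30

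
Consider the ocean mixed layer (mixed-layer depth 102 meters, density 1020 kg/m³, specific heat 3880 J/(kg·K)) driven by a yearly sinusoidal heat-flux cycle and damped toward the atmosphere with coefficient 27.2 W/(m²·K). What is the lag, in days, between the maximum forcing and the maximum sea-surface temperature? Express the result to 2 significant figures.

72 days

Areal heat capacity C = ρ c_p D = 1020 × 3880 × 102 = 4.04×10^8 J m⁻² K⁻¹.
ω = 2π / 3.15×10^7 s = 1.99×10^-7 s⁻¹.
Phase lag φ = arctan(Cω/λ) = arctan(80.4/27.2) = 1.24 rad.
Time lag = φ / ω = 1.24 / 1.99×10^-7 = 6.25×10^6 s = 72.3 days.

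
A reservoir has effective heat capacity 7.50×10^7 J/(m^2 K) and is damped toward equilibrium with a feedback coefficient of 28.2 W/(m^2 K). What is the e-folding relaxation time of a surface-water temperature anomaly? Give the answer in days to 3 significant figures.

30.8 days

Areal heat capacity C = 7.50×10^7 J/(m^2 K) (given).
Relaxation time τ = C / λ = 7.50×10^7 / 28.2 = 2.66×10^6 s.
In days: 2.66×10^6 s / (86400 s/day) = 30.8 days.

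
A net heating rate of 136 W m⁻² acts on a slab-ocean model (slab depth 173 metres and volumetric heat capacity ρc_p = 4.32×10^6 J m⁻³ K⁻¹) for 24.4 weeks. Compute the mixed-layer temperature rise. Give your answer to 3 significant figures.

Areal heat capacity C = ρc_p × D = 4.32×10^6 × 173 = 7.47×10^8 J/(m^2 K).
Net heat input Q = F Δt = 136 × (24.4 weeks × 6.048×10^5 s/week) = 2.01×10^9 J/m².
ΔT = Q / C = 2.01×10^9 / 7.47×10^8 = 2.69 K.

2.69 K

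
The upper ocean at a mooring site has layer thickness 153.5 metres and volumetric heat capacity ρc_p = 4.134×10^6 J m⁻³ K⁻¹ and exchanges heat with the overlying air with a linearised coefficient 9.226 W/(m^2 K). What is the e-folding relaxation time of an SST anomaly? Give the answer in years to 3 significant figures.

Areal heat capacity C = ρc_p × D = 4.134×10^6 × 153.5 = 6.35×10^8 J/(m^2 K).
Relaxation time τ = C / λ = 6.35×10^8 / 9.226 = 6.88×10^7 s.
In years: 6.88×10^7 s / (3.156×10^7 s/year) = 2.18 years.

2.18 years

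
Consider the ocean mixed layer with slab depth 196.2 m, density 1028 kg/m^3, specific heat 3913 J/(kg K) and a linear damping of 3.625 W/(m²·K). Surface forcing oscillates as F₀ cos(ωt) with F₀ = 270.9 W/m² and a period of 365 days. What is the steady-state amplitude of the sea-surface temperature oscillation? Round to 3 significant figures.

Areal heat capacity C = ρ c_p D = 1028 × 3913 × 196.2 = 7.89×10^8 J/(m^2 K).
Angular frequency ω = 2π / T = 2π / 3.15×10^7 s = 1.99×10^-7 s⁻¹.
√((Cω)² + λ²) = √((157)² + 3.625²) = 157 W/(m²·K).
Amplitude A = F₀ / √((Cω)²+λ²) = 270.9 / 157 = 1.72 K.

1.72 K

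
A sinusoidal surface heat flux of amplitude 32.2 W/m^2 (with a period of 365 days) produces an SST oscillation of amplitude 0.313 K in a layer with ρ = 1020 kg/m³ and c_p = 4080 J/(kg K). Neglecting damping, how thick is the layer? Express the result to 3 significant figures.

124 m

ω = 2π / 3.15×10^7 s = 1.99×10^-7 s⁻¹.
Required C = F₀ / (A ω) = 32.2 / (0.313 × 1.99×10^-7) = 5.16×10^8 J/(m²·K).
D = C / (ρ c_p) = 5.16×10^8 / (1020 × 4080) = 124 m.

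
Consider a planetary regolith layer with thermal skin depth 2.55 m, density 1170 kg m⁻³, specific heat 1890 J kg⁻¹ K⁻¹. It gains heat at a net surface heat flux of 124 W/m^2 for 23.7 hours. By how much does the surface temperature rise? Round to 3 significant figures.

1.88 K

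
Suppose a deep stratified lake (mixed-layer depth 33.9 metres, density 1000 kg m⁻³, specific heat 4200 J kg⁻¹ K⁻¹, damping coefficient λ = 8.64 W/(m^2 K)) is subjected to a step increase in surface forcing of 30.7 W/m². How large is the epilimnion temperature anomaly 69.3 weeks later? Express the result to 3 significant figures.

3.27 K

Areal heat capacity C = ρ c_p D = 1000 × 4200 × 33.9 = 1.42×10^8 J/(m²·K).
τ = C / λ = 1.42×10^8 / 8.64 = 1.65×10^7 s.
Equilibrium anomaly ΔT_eq = F / λ = 30.7 / 8.64 = 3.55 K.
t = 69.3 weeks = 4.19×10^7 s, so t/τ = 2.54.
ΔT(t) = ΔT_eq (1 − e^(−t/τ)) = 3.55 × (1 − e^−2.54) = 3.27 K.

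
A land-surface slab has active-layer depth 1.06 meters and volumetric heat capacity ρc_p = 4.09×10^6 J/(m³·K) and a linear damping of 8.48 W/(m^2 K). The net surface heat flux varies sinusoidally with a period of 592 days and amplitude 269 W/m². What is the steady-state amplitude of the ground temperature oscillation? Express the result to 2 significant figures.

Areal heat capacity C = ρc_p × D = 4.09×10^6 × 1.06 = 4.34×10^6 J/(m^2 K).
Angular frequency ω = 2π / T = 2π / 5.11×10^7 s = 1.23×10^-7 s⁻¹.
√((Cω)² + λ²) = √((0.533)² + 8.48²) = 8.50 W/(m²·K).
Amplitude A = F₀ / √((Cω)²+λ²) = 269 / 8.50 = 31.7 K.

32 K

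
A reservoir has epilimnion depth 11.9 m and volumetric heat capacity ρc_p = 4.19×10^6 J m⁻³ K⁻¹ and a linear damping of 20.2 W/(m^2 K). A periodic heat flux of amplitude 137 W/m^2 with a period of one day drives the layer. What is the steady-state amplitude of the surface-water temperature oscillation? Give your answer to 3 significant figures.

Areal heat capacity C = ρc_p × D = 4.19×10^6 × 11.9 = 4.99×10^7 J m⁻² K⁻¹.
Angular frequency ω = 2π / T = 2π / 86400 s = 7.27×10^-5 s⁻¹.
√((Cω)² + λ²) = √((3630)² + 20.2²) = 3630 W/(m²·K).
Amplitude A = F₀ / √((Cω)²+λ²) = 137 / 3630 = 0.0378 K.

0.0378 K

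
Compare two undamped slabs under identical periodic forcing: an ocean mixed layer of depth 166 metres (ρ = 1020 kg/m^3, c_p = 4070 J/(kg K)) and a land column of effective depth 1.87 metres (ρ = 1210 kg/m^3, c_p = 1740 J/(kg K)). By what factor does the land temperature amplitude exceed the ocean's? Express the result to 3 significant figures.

C_ocean = 1020 × 4070 × 166 = 6.89×10^8 J/(m²·K).
C_land = 1210 × 1740 × 1.87 = 3.94×10^6 J/(m²·K).
Undamped amplitude ∝ 1/C, so A_land/A_ocean = C_ocean/C_land = 175.

175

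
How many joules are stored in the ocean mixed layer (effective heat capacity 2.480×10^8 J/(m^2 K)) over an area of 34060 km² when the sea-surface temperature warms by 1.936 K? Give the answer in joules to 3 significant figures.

Areal heat capacity C = 2.480×10^8 J/(m^2 K) (given).
Heat per unit area: q = C ΔT = 2.48×10^8 × 1.936 = 4.80×10^8 J/m².
Total heat: Q = q × A = 4.80×10^8 × (34060 × 10⁶ m²) = 1.64×10^19 J.

1.64×10^19 J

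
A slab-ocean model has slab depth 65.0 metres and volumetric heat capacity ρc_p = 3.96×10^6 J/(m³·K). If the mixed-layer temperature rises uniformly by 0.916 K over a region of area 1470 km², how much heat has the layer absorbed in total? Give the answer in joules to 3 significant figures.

3.47×10^17 J

Areal heat capacity C = ρc_p × D = 3.96×10^6 × 65.0 = 2.57×10^8 J m⁻² K⁻¹.
Heat per unit area: q = C ΔT = 2.57×10^8 × 0.916 = 2.36×10^8 J/m².
Total heat: Q = q × A = 2.36×10^8 × (1470 × 10⁶ m²) = 3.47×10^17 J.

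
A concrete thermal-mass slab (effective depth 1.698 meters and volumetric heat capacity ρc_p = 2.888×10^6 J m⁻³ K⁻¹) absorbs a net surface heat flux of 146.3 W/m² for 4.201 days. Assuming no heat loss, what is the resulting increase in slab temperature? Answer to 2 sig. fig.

11 K

Areal heat capacity C = ρc_p × D = 2.888×10^6 × 1.698 = 4.90×10^6 J m⁻² K⁻¹.
Net heat input Q = F Δt = 146.3 × (4.201 days × 86400 s/day) = 5.31×10^7 J/m².
ΔT = Q / C = 5.31×10^7 / 4.90×10^6 = 10.8 K.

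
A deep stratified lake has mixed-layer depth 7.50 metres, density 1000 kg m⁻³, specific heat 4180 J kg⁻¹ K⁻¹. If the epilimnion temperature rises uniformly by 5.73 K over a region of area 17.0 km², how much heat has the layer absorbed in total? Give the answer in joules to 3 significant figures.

Areal heat capacity C = ρ c_p D = 1000 × 4180 × 7.50 = 3.14×10^7 J/(m^2 K).
Heat per unit area: q = C ΔT = 3.14×10^7 × 5.73 = 1.80×10^8 J/m².
Total heat: Q = q × A = 1.80×10^8 × (17.0 × 10⁶ m²) = 3.05×10^15 J.

3.05×10^15 J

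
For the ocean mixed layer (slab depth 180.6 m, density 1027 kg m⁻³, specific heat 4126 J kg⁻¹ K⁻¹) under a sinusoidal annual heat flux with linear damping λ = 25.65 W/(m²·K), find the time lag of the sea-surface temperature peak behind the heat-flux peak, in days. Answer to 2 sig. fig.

82 days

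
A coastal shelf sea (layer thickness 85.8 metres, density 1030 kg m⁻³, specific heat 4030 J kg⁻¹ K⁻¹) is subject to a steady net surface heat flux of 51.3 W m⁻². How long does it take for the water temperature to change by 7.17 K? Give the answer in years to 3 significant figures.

Areal heat capacity C = ρ c_p D = 1030 × 4030 × 85.8 = 3.56×10^8 J m⁻² K⁻¹.
Time required: Δt = C ΔT / F = 3.56×10^8 × 7.17 / 51.3 = 4.98×10^7 s.
In years: 4.98×10^7 s / (3.156×10^7 s/year) = 1.58 years.

1.58 years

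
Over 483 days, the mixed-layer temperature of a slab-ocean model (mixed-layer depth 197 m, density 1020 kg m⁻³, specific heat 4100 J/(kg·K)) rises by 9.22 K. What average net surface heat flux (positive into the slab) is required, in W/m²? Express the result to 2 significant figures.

180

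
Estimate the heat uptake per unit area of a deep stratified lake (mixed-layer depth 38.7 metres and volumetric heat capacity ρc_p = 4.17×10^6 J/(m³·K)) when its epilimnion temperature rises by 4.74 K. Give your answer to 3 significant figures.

7.65×10^8

Areal heat capacity C = ρc_p × D = 4.17×10^6 × 38.7 = 1.61×10^8 J m⁻² K⁻¹.
ΔQ = C ΔT = 1.61×10^8 × 4.74 = 7.65×10^8 J/m².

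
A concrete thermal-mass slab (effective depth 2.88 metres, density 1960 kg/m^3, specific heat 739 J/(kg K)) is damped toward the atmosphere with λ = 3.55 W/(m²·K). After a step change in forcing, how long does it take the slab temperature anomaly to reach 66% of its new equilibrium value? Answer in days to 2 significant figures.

15 days

Areal heat capacity C = ρ c_p D = 1960 × 739 × 2.88 = 4.17×10^6 J/(m²·K).
τ = C / λ = 4.17×10^6 / 3.55 = 1.18×10^6 s.
Fraction reached: 1 − e^(−t/τ) = 0.66 ⇒ t = −τ ln(1 − 0.66) = τ × 1.08.
t = 1.27×10^6 s = 14.7 days.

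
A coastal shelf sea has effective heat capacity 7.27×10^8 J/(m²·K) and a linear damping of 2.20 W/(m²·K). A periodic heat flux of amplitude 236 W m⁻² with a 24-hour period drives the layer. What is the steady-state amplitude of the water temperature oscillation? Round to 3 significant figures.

0.00446 K

Areal heat capacity C = 7.27×10^8 J/(m²·K) (given).
Angular frequency ω = 2π / T = 2π / 86400 s = 7.27×10^-5 s⁻¹.
√((Cω)² + λ²) = √((52900)² + 2.20²) = 52900 W/(m²·K).
Amplitude A = F₀ / √((Cω)²+λ²) = 236 / 52900 = 0.00446 K.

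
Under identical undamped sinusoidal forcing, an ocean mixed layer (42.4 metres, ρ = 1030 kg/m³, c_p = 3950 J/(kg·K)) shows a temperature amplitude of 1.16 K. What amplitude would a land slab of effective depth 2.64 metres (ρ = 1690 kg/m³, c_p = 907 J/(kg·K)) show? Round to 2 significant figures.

C_ocean = 1.73×10^8 J/(m²·K); C_land = 4.05×10^6 J/(m²·K).
A ∝ 1/C ⇒ A_land = A_ocean × C_ocean/C_land = 1.16 × 42.6 = 49.4 K.

49 K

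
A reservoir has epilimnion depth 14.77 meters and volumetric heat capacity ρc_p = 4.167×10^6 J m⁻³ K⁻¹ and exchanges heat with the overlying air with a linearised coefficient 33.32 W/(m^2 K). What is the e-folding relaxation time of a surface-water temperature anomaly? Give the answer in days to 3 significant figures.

Areal heat capacity C = ρc_p × D = 4.167×10^6 × 14.77 = 6.15×10^7 J/(m²·K).
Relaxation time τ = C / λ = 6.15×10^7 / 33.32 = 1.85×10^6 s.
In days: 1.85×10^6 s / (86400 s/day) = 21.4 days.

21.4 days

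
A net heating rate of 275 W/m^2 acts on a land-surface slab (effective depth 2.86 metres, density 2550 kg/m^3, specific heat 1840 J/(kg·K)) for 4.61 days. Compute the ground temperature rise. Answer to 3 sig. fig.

8.16 K

Areal heat capacity C = ρ c_p D = 2550 × 1840 × 2.86 = 1.34×10^7 J m⁻² K⁻¹.
Net heat input Q = F Δt = 275 × (4.61 days × 86400 s/day) = 1.10×10^8 J/m².
ΔT = Q / C = 1.10×10^8 / 1.34×10^7 = 8.16 K.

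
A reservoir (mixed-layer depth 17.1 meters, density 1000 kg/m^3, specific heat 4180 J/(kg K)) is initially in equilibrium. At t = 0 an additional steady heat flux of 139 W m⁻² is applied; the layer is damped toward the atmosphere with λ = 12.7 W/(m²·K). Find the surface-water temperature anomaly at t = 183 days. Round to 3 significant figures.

Areal heat capacity C = ρ c_p D = 1000 × 4180 × 17.1 = 7.15×10^7 J/(m^2 K).
τ = C / λ = 7.15×10^7 / 12.7 = 5.63×10^6 s.
Equilibrium anomaly ΔT_eq = F / λ = 139 / 12.7 = 10.9 K.
t = 183 days = 1.58×10^7 s, so t/τ = 2.81.
ΔT(t) = ΔT_eq (1 − e^(−t/τ)) = 10.9 × (1 − e^−2.81) = 10.3 K.

10.3 K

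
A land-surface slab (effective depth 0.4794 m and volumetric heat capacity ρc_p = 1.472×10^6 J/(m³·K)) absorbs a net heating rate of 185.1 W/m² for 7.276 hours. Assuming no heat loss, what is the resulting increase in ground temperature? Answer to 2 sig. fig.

Areal heat capacity C = ρc_p × D = 1.472×10^6 × 0.4794 = 7.06×10^5 J m⁻² K⁻¹.
Net heat input Q = F Δt = 185.1 × (7.276 hours × 3600 s/hour) = 4.85×10^6 J/m².
ΔT = Q / C = 4.85×10^6 / 7.06×10^5 = 6.87 K.

6.9 K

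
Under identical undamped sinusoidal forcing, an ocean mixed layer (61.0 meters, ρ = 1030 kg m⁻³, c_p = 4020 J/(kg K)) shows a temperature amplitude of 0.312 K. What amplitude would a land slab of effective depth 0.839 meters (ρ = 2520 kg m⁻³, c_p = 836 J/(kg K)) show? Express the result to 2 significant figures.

C_ocean = 2.53×10^8 J/(m²·K); C_land = 1.77×10^6 J/(m²·K).
A ∝ 1/C ⇒ A_land = A_ocean × C_ocean/C_land = 0.312 × 143 = 44.6 K.

45 K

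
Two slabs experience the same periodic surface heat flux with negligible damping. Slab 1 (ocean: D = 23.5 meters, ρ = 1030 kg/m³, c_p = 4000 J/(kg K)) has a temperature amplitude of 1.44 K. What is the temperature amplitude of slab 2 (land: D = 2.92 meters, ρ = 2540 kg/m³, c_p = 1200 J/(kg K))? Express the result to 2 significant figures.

16 K

C_ocean = 9.68×10^7 J/(m²·K); C_land = 8.90×10^6 J/(m²·K).
A ∝ 1/C ⇒ A_land = A_ocean × C_ocean/C_land = 1.44 × 10.9 = 15.7 K.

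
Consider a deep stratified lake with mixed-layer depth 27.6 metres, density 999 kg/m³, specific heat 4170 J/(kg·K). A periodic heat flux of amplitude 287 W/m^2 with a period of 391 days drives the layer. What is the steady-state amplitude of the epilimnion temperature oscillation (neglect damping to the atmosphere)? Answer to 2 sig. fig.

13 K

Areal heat capacity C = ρ c_p D = 999 × 4170 × 27.6 = 1.15×10^8 J/(m^2 K).
Angular frequency ω = 2π / T = 2π / 3.38×10^7 s = 1.86×10^-7 s⁻¹.
Cω = 1.15×10^8 × 1.86×10^-7 = 21.4 W/(m²·K).
Amplitude A = F₀ / (Cω) = 287 / 21.4 = 13.4 K.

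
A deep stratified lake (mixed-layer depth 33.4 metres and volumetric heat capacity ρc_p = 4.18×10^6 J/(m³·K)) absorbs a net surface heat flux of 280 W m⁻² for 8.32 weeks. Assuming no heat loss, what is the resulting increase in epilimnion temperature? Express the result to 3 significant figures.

10.1 K

Areal heat capacity C = ρc_p × D = 4.18×10^6 × 33.4 = 1.40×10^8 J m⁻² K⁻¹.
Net heat input Q = F Δt = 280 × (8.32 weeks × 6.048×10^5 s/week) = 1.41×10^9 J/m².
ΔT = Q / C = 1.41×10^9 / 1.40×10^8 = 10.1 K.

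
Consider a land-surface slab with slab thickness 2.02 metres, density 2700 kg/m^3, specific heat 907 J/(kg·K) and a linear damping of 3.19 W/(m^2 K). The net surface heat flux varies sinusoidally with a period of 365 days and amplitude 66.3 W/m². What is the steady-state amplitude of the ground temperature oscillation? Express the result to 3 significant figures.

19.9 K

Areal heat capacity C = ρ c_p D = 2700 × 907 × 2.02 = 4.95×10^6 J/(m^2 K).
Angular frequency ω = 2π / T = 2π / 3.15×10^7 s = 1.99×10^-7 s⁻¹.
√((Cω)² + λ²) = √((0.986)² + 3.19²) = 3.34 W/(m²·K).
Amplitude A = F₀ / √((Cω)²+λ²) = 66.3 / 3.34 = 19.9 K.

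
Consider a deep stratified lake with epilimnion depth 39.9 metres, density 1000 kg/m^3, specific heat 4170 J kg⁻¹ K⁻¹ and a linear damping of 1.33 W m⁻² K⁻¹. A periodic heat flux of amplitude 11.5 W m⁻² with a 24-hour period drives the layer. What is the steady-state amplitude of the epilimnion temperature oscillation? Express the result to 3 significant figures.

Areal heat capacity C = ρ c_p D = 1000 × 4170 × 39.9 = 1.66×10^8 J m⁻² K⁻¹.
Angular frequency ω = 2π / T = 2π / 86400 s = 7.27×10^-5 s⁻¹.
√((Cω)² + λ²) = √((12100)² + 1.33²) = 12100 W/(m²·K).
Amplitude A = F₀ / √((Cω)²+λ²) = 11.5 / 12100 = 9.50×10^-4 K.

9.50×10^-4 K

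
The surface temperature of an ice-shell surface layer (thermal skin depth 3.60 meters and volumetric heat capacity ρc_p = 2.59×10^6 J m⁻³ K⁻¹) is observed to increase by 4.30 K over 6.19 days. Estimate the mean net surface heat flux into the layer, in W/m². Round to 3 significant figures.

Areal heat capacity C = ρc_p × D = 2.59×10^6 × 3.60 = 9.32×10^6 J/(m²·K).
Required heat per unit area: Q = C ΔT = 9.32×10^6 × 4.30 = 4.01×10^7 J/m².
Flux F = Q / Δt = 4.01×10^7 / 5.35×10^5 s = 75.0 W/m².

75.0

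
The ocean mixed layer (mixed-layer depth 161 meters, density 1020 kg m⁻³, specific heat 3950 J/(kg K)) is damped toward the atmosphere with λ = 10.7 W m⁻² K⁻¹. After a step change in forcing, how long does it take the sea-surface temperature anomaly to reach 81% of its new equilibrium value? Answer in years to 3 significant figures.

3.19 years

Areal heat capacity C = ρ c_p D = 1020 × 3950 × 161 = 6.49×10^8 J/(m^2 K).
τ = C / λ = 6.49×10^8 / 10.7 = 6.06×10^7 s.
Fraction reached: 1 − e^(−t/τ) = 0.81 ⇒ t = −τ ln(1 − 0.81) = τ × 1.66.
t = 1.01×10^8 s = 3.19 years.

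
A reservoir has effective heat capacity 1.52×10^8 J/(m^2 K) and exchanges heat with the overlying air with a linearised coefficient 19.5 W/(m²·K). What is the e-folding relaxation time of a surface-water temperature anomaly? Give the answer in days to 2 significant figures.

Areal heat capacity C = 1.52×10^8 J/(m^2 K) (given).
Relaxation time τ = C / λ = 1.52×10^8 / 19.5 = 7.79×10^6 s.
In days: 7.79×10^6 s / (86400 s/day) = 90.2 days.

90 days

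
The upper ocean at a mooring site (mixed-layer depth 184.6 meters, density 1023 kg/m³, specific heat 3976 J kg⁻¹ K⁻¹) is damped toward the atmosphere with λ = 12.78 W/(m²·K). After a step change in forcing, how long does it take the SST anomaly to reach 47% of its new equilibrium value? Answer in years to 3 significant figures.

Areal heat capacity C = ρ c_p D = 1023 × 3976 × 184.6 = 7.51×10^8 J/(m^2 K).
τ = C / λ = 7.51×10^8 / 12.78 = 5.88×10^7 s.
Fraction reached: 1 − e^(−t/τ) = 0.47 ⇒ t = −τ ln(1 − 0.47) = τ × 0.635.
t = 3.73×10^7 s = 1.18 years.

1.18 years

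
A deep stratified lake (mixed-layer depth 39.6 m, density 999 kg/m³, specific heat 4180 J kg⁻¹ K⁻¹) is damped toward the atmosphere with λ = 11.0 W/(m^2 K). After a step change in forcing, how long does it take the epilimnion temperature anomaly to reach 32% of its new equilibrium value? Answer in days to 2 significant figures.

Areal heat capacity C = ρ c_p D = 999 × 4180 × 39.6 = 1.65×10^8 J/(m²·K).
τ = C / λ = 1.65×10^8 / 11.0 = 1.50×10^7 s.
Fraction reached: 1 − e^(−t/τ) = 0.32 ⇒ t = −τ ln(1 − 0.32) = τ × 0.386.
t = 5.80×10^6 s = 67.1 days.

67 days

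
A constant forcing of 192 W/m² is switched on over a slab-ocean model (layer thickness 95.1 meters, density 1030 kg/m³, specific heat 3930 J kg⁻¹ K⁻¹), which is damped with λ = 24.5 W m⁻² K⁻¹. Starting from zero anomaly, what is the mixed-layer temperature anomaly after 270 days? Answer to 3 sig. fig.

6.06 K

Areal heat capacity C = ρ c_p D = 1030 × 3930 × 95.1 = 3.85×10^8 J/(m²·K).
τ = C / λ = 3.85×10^8 / 24.5 = 1.57×10^7 s.
Equilibrium anomaly ΔT_eq = F / λ = 192 / 24.5 = 7.84 K.
t = 270 days = 2.33×10^7 s, so t/τ = 1.48.
ΔT(t) = ΔT_eq (1 − e^(−t/τ)) = 7.84 × (1 − e^−1.48) = 6.06 K.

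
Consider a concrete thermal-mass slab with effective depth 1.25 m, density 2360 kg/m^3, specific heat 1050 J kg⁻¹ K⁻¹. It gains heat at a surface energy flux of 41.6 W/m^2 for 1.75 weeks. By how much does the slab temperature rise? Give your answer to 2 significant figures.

Areal heat capacity C = ρ c_p D = 2360 × 1050 × 1.25 = 3.10×10^6 J/(m^2 K).
Net heat input Q = F Δt = 41.6 × (1.75 weeks × 6.048×10^5 s/week) = 4.40×10^7 J/m².
ΔT = Q / C = 4.40×10^7 / 3.10×10^6 = 14.2 K.

14 K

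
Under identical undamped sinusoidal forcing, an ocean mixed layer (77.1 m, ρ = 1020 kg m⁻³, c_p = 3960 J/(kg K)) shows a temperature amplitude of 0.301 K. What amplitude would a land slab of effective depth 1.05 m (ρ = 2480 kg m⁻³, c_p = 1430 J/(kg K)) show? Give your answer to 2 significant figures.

25 K

C_ocean = 3.11×10^8 J/(m²·K); C_land = 3.72×10^6 J/(m²·K).
A ∝ 1/C ⇒ A_land = A_ocean × C_ocean/C_land = 0.301 × 83.6 = 25.2 K.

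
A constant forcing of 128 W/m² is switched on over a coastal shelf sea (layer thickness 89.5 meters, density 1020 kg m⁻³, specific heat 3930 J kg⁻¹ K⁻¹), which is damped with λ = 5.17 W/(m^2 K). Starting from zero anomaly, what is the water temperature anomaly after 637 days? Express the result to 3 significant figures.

Areal heat capacity C = ρ c_p D = 1020 × 3930 × 89.5 = 3.59×10^8 J/(m²·K).
τ = C / λ = 3.59×10^8 / 5.17 = 6.94×10^7 s.
Equilibrium anomaly ΔT_eq = F / λ = 128 / 5.17 = 24.8 K.
t = 637 days = 5.50×10^7 s, so t/τ = 0.793.
ΔT(t) = ΔT_eq (1 − e^(−t/τ)) = 24.8 × (1 − e^−0.793) = 13.6 K.

13.6 K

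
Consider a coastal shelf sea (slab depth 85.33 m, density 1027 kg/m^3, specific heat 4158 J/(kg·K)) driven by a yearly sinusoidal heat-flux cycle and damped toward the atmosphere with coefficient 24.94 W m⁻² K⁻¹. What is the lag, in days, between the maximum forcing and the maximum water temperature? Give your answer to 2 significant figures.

Areal heat capacity C = ρ c_p D = 1027 × 4158 × 85.33 = 3.64×10^8 J m⁻² K⁻¹.
ω = 2π / 3.15×10^7 s = 1.99×10^-7 s⁻¹.
Phase lag φ = arctan(Cω/λ) = arctan(72.6/24.94) = 1.24 rad.
Time lag = φ / ω = 1.24 / 1.99×10^-7 = 6.22×10^6 s = 72.0 days.

72 days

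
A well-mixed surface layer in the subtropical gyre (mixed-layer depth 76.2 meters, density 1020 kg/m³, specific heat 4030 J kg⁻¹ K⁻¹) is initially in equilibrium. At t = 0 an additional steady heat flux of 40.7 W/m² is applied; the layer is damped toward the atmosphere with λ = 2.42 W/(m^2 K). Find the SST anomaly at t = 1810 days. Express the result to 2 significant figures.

12 K

Areal heat capacity C = ρ c_p D = 1020 × 4030 × 76.2 = 3.13×10^8 J/(m^2 K).
τ = C / λ = 3.13×10^8 / 2.42 = 1.29×10^8 s.
Equilibrium anomaly ΔT_eq = F / λ = 40.7 / 2.42 = 16.8 K.
t = 1810 days = 1.56×10^8 s, so t/τ = 1.21.
ΔT(t) = ΔT_eq (1 − e^(−t/τ)) = 16.8 × (1 − e^−1.21) = 11.8 K.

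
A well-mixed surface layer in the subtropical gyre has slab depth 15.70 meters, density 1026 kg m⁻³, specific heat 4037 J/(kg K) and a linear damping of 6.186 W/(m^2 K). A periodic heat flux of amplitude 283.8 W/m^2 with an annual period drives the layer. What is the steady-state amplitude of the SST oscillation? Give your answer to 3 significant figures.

Areal heat capacity C = ρ c_p D = 1026 × 4037 × 15.70 = 6.50×10^7 J m⁻² K⁻¹.
Angular frequency ω = 2π / T = 2π / 3.15×10^7 s = 1.99×10^-7 s⁻¹.
√((Cω)² + λ²) = √((13.0)² + 6.186²) = 14.4 W/(m²·K).
Amplitude A = F₀ / √((Cω)²+λ²) = 283.8 / 14.4 = 19.8 K.

19.8 K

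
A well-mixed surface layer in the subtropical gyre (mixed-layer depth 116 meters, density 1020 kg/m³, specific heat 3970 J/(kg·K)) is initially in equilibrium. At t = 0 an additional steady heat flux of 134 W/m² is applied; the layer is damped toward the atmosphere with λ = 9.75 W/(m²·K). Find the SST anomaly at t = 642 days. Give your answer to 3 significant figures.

Areal heat capacity C = ρ c_p D = 1020 × 3970 × 116 = 4.70×10^8 J m⁻² K⁻¹.
τ = C / λ = 4.70×10^8 / 9.75 = 4.82×10^7 s.
Equilibrium anomaly ΔT_eq = F / λ = 134 / 9.75 = 13.7 K.
t = 642 days = 5.55×10^7 s, so t/τ = 1.15.
ΔT(t) = ΔT_eq (1 − e^(−t/τ)) = 13.7 × (1 − e^−1.15) = 9.40 K.

9.40 K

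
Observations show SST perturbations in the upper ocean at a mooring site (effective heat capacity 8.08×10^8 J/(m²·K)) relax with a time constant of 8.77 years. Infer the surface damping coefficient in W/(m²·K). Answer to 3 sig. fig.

2.92

Areal heat capacity C = 8.08×10^8 J/(m²·K) (given).
τ = 8.77 years = 2.77×10^8 s.
λ = C / τ = 8.08×10^8 / 2.77×10^8 = 2.92 W/(m²·K).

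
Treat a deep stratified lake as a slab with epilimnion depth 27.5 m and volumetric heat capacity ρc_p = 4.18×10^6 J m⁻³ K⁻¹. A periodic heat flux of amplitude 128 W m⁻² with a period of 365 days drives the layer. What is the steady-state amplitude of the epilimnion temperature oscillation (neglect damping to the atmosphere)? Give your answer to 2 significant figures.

5.6 K

Areal heat capacity C = ρc_p × D = 4.18×10^6 × 27.5 = 1.15×10^8 J/(m²·K).
Angular frequency ω = 2π / T = 2π / 3.15×10^7 s = 1.99×10^-7 s⁻¹.
Cω = 1.15×10^8 × 1.99×10^-7 = 22.9 W/(m²·K).
Amplitude A = F₀ / (Cω) = 128 / 22.9 = 5.59 K.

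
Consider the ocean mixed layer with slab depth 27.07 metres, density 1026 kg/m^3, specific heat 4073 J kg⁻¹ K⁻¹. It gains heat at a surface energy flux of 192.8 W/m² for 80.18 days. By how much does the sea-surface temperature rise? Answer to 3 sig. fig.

11.8 K

Areal heat capacity C = ρ c_p D = 1026 × 4073 × 27.07 = 1.13×10^8 J/(m^2 K).
Net heat input Q = F Δt = 192.8 × (80.18 days × 86400 s/day) = 1.34×10^9 J/m².
ΔT = Q / C = 1.34×10^9 / 1.13×10^8 = 11.8 K.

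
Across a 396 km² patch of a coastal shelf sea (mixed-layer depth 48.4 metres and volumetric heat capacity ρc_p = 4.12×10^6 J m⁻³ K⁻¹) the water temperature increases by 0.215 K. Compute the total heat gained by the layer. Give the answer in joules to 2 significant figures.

Areal heat capacity C = ρc_p × D = 4.12×10^6 × 48.4 = 1.99×10^8 J m⁻² K⁻¹.
Heat per unit area: q = C ΔT = 1.99×10^8 × 0.215 = 4.29×10^7 J/m².
Total heat: Q = q × A = 4.29×10^7 × (396 × 10⁶ m²) = 1.70×10^16 J.

1.7×10^16 J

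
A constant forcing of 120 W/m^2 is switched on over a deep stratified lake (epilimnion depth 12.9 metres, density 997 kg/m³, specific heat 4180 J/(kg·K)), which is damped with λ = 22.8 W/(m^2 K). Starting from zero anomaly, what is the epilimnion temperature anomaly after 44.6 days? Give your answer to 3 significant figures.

Areal heat capacity C = ρ c_p D = 997 × 4180 × 12.9 = 5.38×10^7 J m⁻² K⁻¹.
τ = C / λ = 5.38×10^7 / 22.8 = 2.36×10^6 s.
Equilibrium anomaly ΔT_eq = F / λ = 120 / 22.8 = 5.26 K.
t = 44.6 days = 3.85×10^6 s, so t/τ = 1.63.
ΔT(t) = ΔT_eq (1 − e^(−t/τ)) = 5.26 × (1 − e^−1.63) = 4.24 K.

4.24 K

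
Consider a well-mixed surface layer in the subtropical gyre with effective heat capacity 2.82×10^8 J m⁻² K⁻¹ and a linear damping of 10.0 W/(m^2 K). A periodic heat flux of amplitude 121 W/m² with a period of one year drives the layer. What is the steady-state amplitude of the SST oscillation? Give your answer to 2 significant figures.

Areal heat capacity C = 2.82×10^8 J m⁻² K⁻¹ (given).
Angular frequency ω = 2π / T = 2π / 3.15×10^7 s = 1.99×10^-7 s⁻¹.
√((Cω)² + λ²) = √((56.2)² + 10.0²) = 57.1 W/(m²·K).
Amplitude A = F₀ / √((Cω)²+λ²) = 121 / 57.1 = 2.12 K.

2.1 K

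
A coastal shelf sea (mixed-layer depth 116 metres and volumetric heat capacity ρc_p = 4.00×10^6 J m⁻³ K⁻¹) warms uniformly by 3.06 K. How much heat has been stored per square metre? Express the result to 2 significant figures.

1.4×10^9

Areal heat capacity C = ρc_p × D = 4.00×10^6 × 116 = 4.64×10^8 J m⁻² K⁻¹.
ΔQ = C ΔT = 4.64×10^8 × 3.06 = 1.42×10^9 J/m².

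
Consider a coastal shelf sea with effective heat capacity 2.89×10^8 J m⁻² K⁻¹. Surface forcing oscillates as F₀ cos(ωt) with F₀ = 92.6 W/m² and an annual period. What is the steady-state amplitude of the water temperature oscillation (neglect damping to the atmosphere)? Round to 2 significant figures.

1.6 K

Areal heat capacity C = 2.89×10^8 J m⁻² K⁻¹ (given).
Angular frequency ω = 2π / T = 2π / 3.15×10^7 s = 1.99×10^-7 s⁻¹.
Cω = 2.89×10^8 × 1.99×10^-7 = 57.6 W/(m²·K).
Amplitude A = F₀ / (Cω) = 92.6 / 57.6 = 1.61 K.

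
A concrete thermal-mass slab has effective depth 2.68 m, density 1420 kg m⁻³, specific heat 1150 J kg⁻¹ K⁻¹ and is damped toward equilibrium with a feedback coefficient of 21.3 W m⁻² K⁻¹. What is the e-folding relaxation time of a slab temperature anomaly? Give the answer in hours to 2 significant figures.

57 hours

Areal heat capacity C = ρ c_p D = 1420 × 1150 × 2.68 = 4.38×10^6 J/(m²·K).
Relaxation time τ = C / λ = 4.38×10^6 / 21.3 = 2.05×10^5 s.
In hours: 2.05×10^5 s / (3600 s/hour) = 57.1 hours.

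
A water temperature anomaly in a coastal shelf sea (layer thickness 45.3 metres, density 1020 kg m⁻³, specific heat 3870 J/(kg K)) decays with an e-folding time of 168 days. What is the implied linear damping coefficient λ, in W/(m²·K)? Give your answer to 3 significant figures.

12.3

Areal heat capacity C = ρ c_p D = 1020 × 3870 × 45.3 = 1.79×10^8 J/(m^2 K).
τ = 168 days = 1.45×10^7 s.
λ = C / τ = 1.79×10^8 / 1.45×10^7 = 12.3 W/(m²·K).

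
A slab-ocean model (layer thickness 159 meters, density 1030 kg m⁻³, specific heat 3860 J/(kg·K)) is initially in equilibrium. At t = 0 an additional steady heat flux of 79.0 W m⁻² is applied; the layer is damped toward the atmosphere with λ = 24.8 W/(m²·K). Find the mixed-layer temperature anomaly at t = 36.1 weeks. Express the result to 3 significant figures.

Areal heat capacity C = ρ c_p D = 1030 × 3860 × 159 = 6.32×10^8 J m⁻² K⁻¹.
τ = C / λ = 6.32×10^8 / 24.8 = 2.55×10^7 s.
Equilibrium anomaly ΔT_eq = F / λ = 79.0 / 24.8 = 3.19 K.
t = 36.1 weeks = 2.18×10^7 s, so t/τ = 0.857.
ΔT(t) = ΔT_eq (1 − e^(−t/τ)) = 3.19 × (1 − e^−0.857) = 1.83 K.

1.83 K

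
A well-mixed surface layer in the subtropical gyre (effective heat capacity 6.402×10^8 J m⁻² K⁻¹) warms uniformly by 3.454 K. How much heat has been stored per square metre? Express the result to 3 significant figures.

2.21×10^9

Areal heat capacity C = 6.402×10^8 J m⁻² K⁻¹ (given).
ΔQ = C ΔT = 6.40×10^8 × 3.454 = 2.21×10^9 J/m².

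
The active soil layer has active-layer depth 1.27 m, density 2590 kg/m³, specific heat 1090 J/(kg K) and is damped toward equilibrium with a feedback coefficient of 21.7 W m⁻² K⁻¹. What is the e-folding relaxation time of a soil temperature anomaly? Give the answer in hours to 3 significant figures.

45.9 hours

Areal heat capacity C = ρ c_p D = 2590 × 1090 × 1.27 = 3.59×10^6 J/(m^2 K).
Relaxation time τ = C / λ = 3.59×10^6 / 21.7 = 1.65×10^5 s.
In hours: 1.65×10^5 s / (3600 s/hour) = 45.9 hours.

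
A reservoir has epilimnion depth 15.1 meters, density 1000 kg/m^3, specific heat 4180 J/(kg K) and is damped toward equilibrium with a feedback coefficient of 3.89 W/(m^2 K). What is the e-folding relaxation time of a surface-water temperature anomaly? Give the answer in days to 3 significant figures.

Areal heat capacity C = ρ c_p D = 1000 × 4180 × 15.1 = 6.31×10^7 J/(m²·K).
Relaxation time τ = C / λ = 6.31×10^7 / 3.89 = 1.62×10^7 s.
In days: 1.62×10^7 s / (86400 s/day) = 188 days.

188 days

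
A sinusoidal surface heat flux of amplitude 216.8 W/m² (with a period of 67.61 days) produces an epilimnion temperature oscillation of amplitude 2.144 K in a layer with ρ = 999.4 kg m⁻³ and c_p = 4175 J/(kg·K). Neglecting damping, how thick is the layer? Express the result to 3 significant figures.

ω = 2π / 5.84×10^6 s = 1.08×10^-6 s⁻¹.
Required C = F₀ / (A ω) = 216.8 / (2.144 × 1.08×10^-6) = 9.40×10^7 J/(m²·K).
D = C / (ρ c_p) = 9.40×10^7 / (999.4 × 4175) = 22.5 m.

22.5 m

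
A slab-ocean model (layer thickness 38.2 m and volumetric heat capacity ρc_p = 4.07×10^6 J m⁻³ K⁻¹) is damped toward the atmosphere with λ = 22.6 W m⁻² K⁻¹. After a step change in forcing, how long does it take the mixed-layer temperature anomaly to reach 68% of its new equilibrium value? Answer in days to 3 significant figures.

90.7 days

Areal heat capacity C = ρc_p × D = 4.07×10^6 × 38.2 = 1.55×10^8 J/(m^2 K).
τ = C / λ = 1.55×10^8 / 22.6 = 6.88×10^6 s.
Fraction reached: 1 − e^(−t/τ) = 0.68 ⇒ t = −τ ln(1 − 0.68) = τ × 1.14.
t = 7.84×10^6 s = 90.7 days.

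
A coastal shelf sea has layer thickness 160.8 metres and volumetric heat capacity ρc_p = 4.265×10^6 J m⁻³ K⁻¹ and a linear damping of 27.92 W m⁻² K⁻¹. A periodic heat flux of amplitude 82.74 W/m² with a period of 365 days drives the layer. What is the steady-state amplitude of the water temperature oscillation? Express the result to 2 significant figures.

Areal heat capacity C = ρc_p × D = 4.265×10^6 × 160.8 = 6.86×10^8 J/(m^2 K).
Angular frequency ω = 2π / T = 2π / 3.15×10^7 s = 1.99×10^-7 s⁻¹.
√((Cω)² + λ²) = √((137)² + 27.92²) = 139 W/(m²·K).
Amplitude A = F₀ / √((Cω)²+λ²) = 82.74 / 139 = 0.593 K.

0.59 K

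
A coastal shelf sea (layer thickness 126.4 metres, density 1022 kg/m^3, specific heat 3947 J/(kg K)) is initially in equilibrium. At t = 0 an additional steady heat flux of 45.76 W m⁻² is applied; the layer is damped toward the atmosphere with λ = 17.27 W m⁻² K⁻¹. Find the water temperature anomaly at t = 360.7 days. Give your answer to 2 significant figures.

Areal heat capacity C = ρ c_p D = 1022 × 3947 × 126.4 = 5.10×10^8 J/(m^2 K).
τ = C / λ = 5.10×10^8 / 17.27 = 2.95×10^7 s.
Equilibrium anomaly ΔT_eq = F / λ = 45.76 / 17.27 = 2.65 K.
t = 360.7 days = 3.12×10^7 s, so t/τ = 1.06.
ΔT(t) = ΔT_eq (1 − e^(−t/τ)) = 2.65 × (1 − e^−1.06) = 1.73 K.

1.7 K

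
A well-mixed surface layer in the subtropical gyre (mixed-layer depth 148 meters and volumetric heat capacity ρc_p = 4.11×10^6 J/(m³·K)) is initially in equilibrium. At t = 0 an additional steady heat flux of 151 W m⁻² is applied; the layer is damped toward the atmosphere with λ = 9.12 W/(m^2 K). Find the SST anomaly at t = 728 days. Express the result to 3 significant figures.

10.1 K

Areal heat capacity C = ρc_p × D = 4.11×10^6 × 148 = 6.08×10^8 J/(m^2 K).
τ = C / λ = 6.08×10^8 / 9.12 = 6.67×10^7 s.
Equilibrium anomaly ΔT_eq = F / λ = 151 / 9.12 = 16.6 K.
t = 728 days = 6.29×10^7 s, so t/τ = 0.943.
ΔT(t) = ΔT_eq (1 − e^(−t/τ)) = 16.6 × (1 − e^−0.943) = 10.1 K.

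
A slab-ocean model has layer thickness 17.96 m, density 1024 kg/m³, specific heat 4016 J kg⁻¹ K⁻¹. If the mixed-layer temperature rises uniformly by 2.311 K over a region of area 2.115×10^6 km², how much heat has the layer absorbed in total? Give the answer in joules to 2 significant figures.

Areal heat capacity C = ρ c_p D = 1024 × 4016 × 17.96 = 7.39×10^7 J m⁻² K⁻¹.
Heat per unit area: q = C ΔT = 7.39×10^7 × 2.311 = 1.71×10^8 J/m².
Total heat: Q = q × A = 1.71×10^8 × (2.115×10^6 × 10⁶ m²) = 3.61×10^20 J.

3.6×10^20 J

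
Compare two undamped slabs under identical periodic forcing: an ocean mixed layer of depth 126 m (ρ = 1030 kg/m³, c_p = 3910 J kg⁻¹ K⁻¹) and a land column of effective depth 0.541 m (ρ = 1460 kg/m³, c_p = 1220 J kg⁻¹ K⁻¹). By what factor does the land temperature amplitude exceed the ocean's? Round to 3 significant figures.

C_ocean = 1030 × 3910 × 126 = 5.07×10^8 J/(m²·K).
C_land = 1460 × 1220 × 0.541 = 9.64×10^5 J/(m²·K).
Undamped amplitude ∝ 1/C, so A_land/A_ocean = C_ocean/C_land = 527.

527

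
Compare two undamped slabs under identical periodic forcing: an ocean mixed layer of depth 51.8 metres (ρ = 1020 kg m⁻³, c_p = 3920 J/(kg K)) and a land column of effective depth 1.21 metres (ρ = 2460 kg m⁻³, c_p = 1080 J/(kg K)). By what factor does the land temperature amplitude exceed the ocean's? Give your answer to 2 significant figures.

C_ocean = 1020 × 3920 × 51.8 = 2.07×10^8 J/(m²·K).
C_land = 2460 × 1080 × 1.21 = 3.21×10^6 J/(m²·K).
Undamped amplitude ∝ 1/C, so A_land/A_ocean = C_ocean/C_land = 64.4.

64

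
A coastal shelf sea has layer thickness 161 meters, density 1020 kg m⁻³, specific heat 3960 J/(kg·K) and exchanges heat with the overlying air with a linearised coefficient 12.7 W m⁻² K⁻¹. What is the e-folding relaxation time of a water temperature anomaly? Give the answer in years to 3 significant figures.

1.62 years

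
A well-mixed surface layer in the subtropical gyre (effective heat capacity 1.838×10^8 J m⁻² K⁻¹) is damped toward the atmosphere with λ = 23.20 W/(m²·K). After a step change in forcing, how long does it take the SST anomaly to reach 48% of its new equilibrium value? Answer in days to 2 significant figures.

60 days

Areal heat capacity C = 1.838×10^8 J m⁻² K⁻¹ (given).
τ = C / λ = 1.84×10^8 / 23.20 = 7.92×10^6 s.
Fraction reached: 1 − e^(−t/τ) = 0.48 ⇒ t = −τ ln(1 − 0.48) = τ × 0.654.
t = 5.18×10^6 s = 60.0 days.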